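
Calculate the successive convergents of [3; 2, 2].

Using the convergent recurrence p_i = a_i*p_{i-1} + p_{i-2}, q_i = a_i*q_{i-1} + q_{i-2} with p_{-2}=0, p_{-1}=1, q_{-2}=1, q_{-1}=0:
  i=0: a_0=3, p_0 = 3*1 + 0 = 3, q_0 = 3*0 + 1 = 1.
  i=1: a_1=2, p_1 = 2*3 + 1 = 7, q_1 = 2*1 + 0 = 2.
  i=2: a_2=2, p_2 = 2*7 + 3 = 17, q_2 = 2*2 + 1 = 5.

3/1, 7/2, 17/5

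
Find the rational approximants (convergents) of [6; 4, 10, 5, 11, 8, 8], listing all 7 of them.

6/1, 25/4, 256/41, 1305/209, 14611/2340, 118193/18929, 960155/153772

Using the convergent recurrence p_i = a_i*p_{i-1} + p_{i-2}, q_i = a_i*q_{i-1} + q_{i-2} with p_{-2}=0, p_{-1}=1, q_{-2}=1, q_{-1}=0:
  i=0: a_0=6, p_0 = 6*1 + 0 = 6, q_0 = 6*0 + 1 = 1.
  i=1: a_1=4, p_1 = 4*6 + 1 = 25, q_1 = 4*1 + 0 = 4.
  i=2: a_2=10, p_2 = 10*25 + 6 = 256, q_2 = 10*4 + 1 = 41.
  i=3: a_3=5, p_3 = 5*256 + 25 = 1305, q_3 = 5*41 + 4 = 209.
  i=4: a_4=11, p_4 = 11*1305 + 256 = 14611, q_4 = 11*209 + 41 = 2340.
  i=5: a_5=8, p_5 = 8*14611 + 1305 = 118193, q_5 = 8*2340 + 209 = 18929.
  i=6: a_6=8, p_6 = 8*118193 + 14611 = 960155, q_6 = 8*18929 + 2340 = 153772.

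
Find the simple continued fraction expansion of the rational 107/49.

[2; 5, 2, 4]

Run the Euclidean algorithm on 107 and 49; the successive quotients are the partial quotients a_0, a_1, ... (each step inverts the fractional part left over by the previous one):
  107 = 2*49 + 9, so a_0 = 2.
  49 = 5*9 + 4, so a_1 = 5.
  9 = 2*4 + 1, so a_2 = 2.
  4 = 4*1 + 0, so a_3 = 4.
The remainder reaches 0 after 4 divisions, so the expansion has 4 partial quotients, read off in order.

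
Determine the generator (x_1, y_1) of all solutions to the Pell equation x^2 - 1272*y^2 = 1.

First expand sqrt(1272) as a continued fraction. With x_i = (sqrt(1272) + m_i)/d_i and (m_0, d_0) = (0, 1): a_0 = floor(sqrt(1272)) = 35, since 35^2 = 1225 <= 1272 < 1296 = 36^2.
Iterate m_{i+1} = d_i*a_i - m_i, d_{i+1} = (1272 - m_{i+1}^2)/d_i, a_{i+1} = floor((a_0 + m_{i+1})/d_{i+1}):
  m_1 = 1*35 - 0 = 35, d_1 = (1272 - 35^2)/1 = 47/1 = 47, a_1 = floor((35 + 35)/47) = 1.
  m_2 = 47*1 - 35 = 12, d_2 = (1272 - 12^2)/47 = 1128/47 = 24, a_2 = floor((35 + 12)/24) = 1.
  m_3 = 24*1 - 12 = 12, d_3 = (1272 - 12^2)/24 = 1128/24 = 47, a_3 = floor((35 + 12)/47) = 1.
  m_4 = 47*1 - 12 = 35, d_4 = (1272 - 35^2)/47 = 47/47 = 1, a_4 = floor((35 + 35)/1) = 70.
  m_5 = 1*70 - 35 = 35, d_5 = (1272 - 35^2)/1 = 47/1 = 47: (m_5, d_5) = (m_1, d_1) = (35, 47), so from here the quotients repeat a_1, ..., a_4; the period length is 4.
So sqrt(1272) = [35; (1, 1, 1, 70)] with period length k = 4.
k is even, so the fundamental solution of x^2 - 1272y^2 = 1 is (p_{k-1}, q_{k-1}) = (p_3, q_3); compute convergents through index 3.
Convergents (p_i = a_i*p_{i-1} + p_{i-2}, q_i = a_i*q_{i-1} + q_{i-2} with p_{-2}=0, p_{-1}=1, q_{-2}=1, q_{-1}=0):
  i=0: a_0=35, p_0 = 35*1 + 0 = 35, q_0 = 35*0 + 1 = 1.
  i=1: a_1=1, p_1 = 1*35 + 1 = 36, q_1 = 1*1 + 0 = 1.
  i=2: a_2=1, p_2 = 1*36 + 35 = 71, q_2 = 1*1 + 1 = 2.
  i=3: a_3=1, p_3 = 1*71 + 36 = 107, q_3 = 1*2 + 1 = 3.
Check: 107^2 - 1272*3^2 = 11449 - 11448 = 1, so (x, y) = (107, 3) solves the equation, and by the theorem it is the least positive solution.

(x, y) = (107, 3)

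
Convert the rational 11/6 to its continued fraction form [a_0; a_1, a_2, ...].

[1; 1, 5]

Run the Euclidean algorithm on 11 and 6; the successive quotients are the partial quotients a_0, a_1, ... (each step inverts the fractional part left over by the previous one):
  11 = 1*6 + 5, so a_0 = 1.
  6 = 1*5 + 1, so a_1 = 1.
  5 = 5*1 + 0, so a_2 = 5.
The remainder reaches 0 after 3 divisions, so the expansion has 3 partial quotients, read off in order.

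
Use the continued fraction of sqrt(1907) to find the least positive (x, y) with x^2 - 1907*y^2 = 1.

(x, y) = (17162, 393)

First expand sqrt(1907) as a continued fraction. With x_i = (sqrt(1907) + m_i)/d_i and (m_0, d_0) = (0, 1): a_0 = floor(sqrt(1907)) = 43, since 43^2 = 1849 <= 1907 < 1936 = 44^2.
Iterate m_{i+1} = d_i*a_i - m_i, d_{i+1} = (1907 - m_{i+1}^2)/d_i, a_{i+1} = floor((a_0 + m_{i+1})/d_{i+1}):
  m_1 = 1*43 - 0 = 43, d_1 = (1907 - 43^2)/1 = 58/1 = 58, a_1 = floor((43 + 43)/58) = 1.
  m_2 = 58*1 - 43 = 15, d_2 = (1907 - 15^2)/58 = 1682/58 = 29, a_2 = floor((43 + 15)/29) = 2.
  m_3 = 29*2 - 15 = 43, d_3 = (1907 - 43^2)/29 = 58/29 = 2, a_3 = floor((43 + 43)/2) = 43.
  m_4 = 2*43 - 43 = 43, d_4 = (1907 - 43^2)/2 = 58/2 = 29, a_4 = floor((43 + 43)/29) = 2.
  m_5 = 29*2 - 43 = 15, d_5 = (1907 - 15^2)/29 = 1682/29 = 58, a_5 = floor((43 + 15)/58) = 1.
  m_6 = 58*1 - 15 = 43, d_6 = (1907 - 43^2)/58 = 58/58 = 1, a_6 = floor((43 + 43)/1) = 86.
  m_7 = 1*86 - 43 = 43, d_7 = (1907 - 43^2)/1 = 58/1 = 58: (m_7, d_7) = (m_1, d_1) = (43, 58), so from here the quotients repeat a_1, ..., a_6; the period length is 6.
So sqrt(1907) = [43; (1, 2, 43, 2, 1, 86)] with period length k = 6.
k is even, so the fundamental solution of x^2 - 1907y^2 = 1 is (p_{k-1}, q_{k-1}) = (p_5, q_5); compute convergents through index 5.
Convergents (p_i = a_i*p_{i-1} + p_{i-2}, q_i = a_i*q_{i-1} + q_{i-2} with p_{-2}=0, p_{-1}=1, q_{-2}=1, q_{-1}=0):
  i=0: a_0=43, p_0 = 43*1 + 0 = 43, q_0 = 43*0 + 1 = 1.
  i=1: a_1=1, p_1 = 1*43 + 1 = 44, q_1 = 1*1 + 0 = 1.
  i=2: a_2=2, p_2 = 2*44 + 43 = 131, q_2 = 2*1 + 1 = 3.
  i=3: a_3=43, p_3 = 43*131 + 44 = 5677, q_3 = 43*3 + 1 = 130.
  i=4: a_4=2, p_4 = 2*5677 + 131 = 11485, q_4 = 2*130 + 3 = 263.
  i=5: a_5=1, p_5 = 1*11485 + 5677 = 17162, q_5 = 1*263 + 130 = 393.
Check: 17162^2 - 1907*393^2 = 294534244 - 294534243 = 1, so (x, y) = (17162, 393) solves the equation, and by the theorem it is the least positive solution.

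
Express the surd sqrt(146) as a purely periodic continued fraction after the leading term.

[12; (12, 24)]

Write x_i = (sqrt(146) + m_i)/d_i with (m_0, d_0) = (0, 1). a_0 = floor(sqrt(146)) = 12, since 12^2 = 144 <= 146 < 169 = 13^2.
Iterate m_{i+1} = d_i*a_i - m_i, d_{i+1} = (146 - m_{i+1}^2)/d_i, a_{i+1} = floor((a_0 + m_{i+1})/d_{i+1}):
  m_1 = 1*12 - 0 = 12, d_1 = (146 - 12^2)/1 = 2/1 = 2, a_1 = floor((12 + 12)/2) = 12.
  m_2 = 2*12 - 12 = 12, d_2 = (146 - 12^2)/2 = 2/2 = 1, a_2 = floor((12 + 12)/1) = 24.
  m_3 = 1*24 - 12 = 12, d_3 = (146 - 12^2)/1 = 2/1 = 2: (m_3, d_3) = (m_1, d_1) = (12, 2), so from here the quotients repeat a_1, a_2; the period length is 2.
Hence the expansion of sqrt(146) is a_0 = 12 followed by the repeating block 12, 24 (period 2).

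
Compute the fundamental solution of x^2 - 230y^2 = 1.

(x, y) = (91, 6)

First expand sqrt(230) as a continued fraction. With x_i = (sqrt(230) + m_i)/d_i and (m_0, d_0) = (0, 1): a_0 = floor(sqrt(230)) = 15, since 15^2 = 225 <= 230 < 256 = 16^2.
Iterate m_{i+1} = d_i*a_i - m_i, d_{i+1} = (230 - m_{i+1}^2)/d_i, a_{i+1} = floor((a_0 + m_{i+1})/d_{i+1}):
  m_1 = 1*15 - 0 = 15, d_1 = (230 - 15^2)/1 = 5/1 = 5, a_1 = floor((15 + 15)/5) = 6.
  m_2 = 5*6 - 15 = 15, d_2 = (230 - 15^2)/5 = 5/5 = 1, a_2 = floor((15 + 15)/1) = 30.
  m_3 = 1*30 - 15 = 15, d_3 = (230 - 15^2)/1 = 5/1 = 5: (m_3, d_3) = (m_1, d_1) = (15, 5), so from here the quotients repeat a_1, a_2; the period length is 2.
So sqrt(230) = [15; (6, 30)] with period length k = 2.
k is even, so the fundamental solution of x^2 - 230y^2 = 1 is (p_{k-1}, q_{k-1}) = (p_1, q_1); compute convergents through index 1.
Convergents (p_i = a_i*p_{i-1} + p_{i-2}, q_i = a_i*q_{i-1} + q_{i-2} with p_{-2}=0, p_{-1}=1, q_{-2}=1, q_{-1}=0):
  i=0: a_0=15, p_0 = 15*1 + 0 = 15, q_0 = 15*0 + 1 = 1.
  i=1: a_1=6, p_1 = 6*15 + 1 = 91, q_1 = 6*1 + 0 = 6.
Check: 91^2 - 230*6^2 = 8281 - 8280 = 1, so (x, y) = (91, 6) solves the equation, and by the theorem it is the least positive solution.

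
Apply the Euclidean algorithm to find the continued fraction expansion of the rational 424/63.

Run the Euclidean algorithm on 424 and 63; the successive quotients are the partial quotients a_0, a_1, ... (each step inverts the fractional part left over by the previous one):
  424 = 6*63 + 46, so a_0 = 6.
  63 = 1*46 + 17, so a_1 = 1.
  46 = 2*17 + 12, so a_2 = 2.
  17 = 1*12 + 5, so a_3 = 1.
  12 = 2*5 + 2, so a_4 = 2.
  5 = 2*2 + 1, so a_5 = 2.
  2 = 2*1 + 0, so a_6 = 2.
The remainder reaches 0 after 7 divisions, so the expansion has 7 partial quotients, read off in order.

[6; 1, 2, 1, 2, 2, 2]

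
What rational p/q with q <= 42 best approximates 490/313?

36/23

Expand x = 490/313 as a continued fraction with the Euclidean algorithm:
  490 = 1*313 + 177, so a_0 = 1.
  313 = 1*177 + 136, so a_1 = 1.
  177 = 1*136 + 41, so a_2 = 1.
  136 = 3*41 + 13, so a_3 = 3.
  41 = 3*13 + 2, so a_4 = 3.
  13 = 6*2 + 1, so a_5 = 6.
  2 = 2*1 + 0, so a_6 = 2.
so x = [1; 1, 1, 3, 3, 6, 2].
Convergents (p_i = a_i*p_{i-1} + p_{i-2}, q_i = a_i*q_{i-1} + q_{i-2} with p_{-2}=0, p_{-1}=1, q_{-2}=1, q_{-1}=0), until the denominator exceeds 42:
  i=0: a_0=1, p_0 = 1*1 + 0 = 1, q_0 = 1*0 + 1 = 1.
  i=1: a_1=1, p_1 = 1*1 + 1 = 2, q_1 = 1*1 + 0 = 1.
  i=2: a_2=1, p_2 = 1*2 + 1 = 3, q_2 = 1*1 + 1 = 2.
  i=3: a_3=3, p_3 = 3*3 + 2 = 11, q_3 = 3*2 + 1 = 7.
  i=4: a_4=3, p_4 = 3*11 + 3 = 36, q_4 = 3*7 + 2 = 23.
  i=5: a_5=6, p_5 = 6*36 + 11 = 227, q_5 = 6*23 + 7 = 145.
q_5 = 145 > 42, so the last convergent with denominator <= 42 is p_4/q_4 = 36/23.
The closest fraction with denominator <= 42 is either p_4/q_4 or the intermediate fraction (k*p_4 + p_3)/(k*q_4 + q_3) with the largest k >= 1 whose denominator stays <= 42; these approach x as k grows, and every other convergent or intermediate fraction in range is farther away.
Largest k: floor((42 - q_3)/q_4) = floor((42 - 7)/23) = 1.
That gives (1*36 + 11)/(1*23 + 7) = 47/30.
Compare the errors: |x - 36/23| = |490*23 - 36*313|/(313*23) = 2/7199, and |x - 47/30| = |490*30 - 47*313|/(313*30) = 11/9390.
Cross-multiplying, 2*9390 = 18780 < 79189 = 11*7199, so 2/7199 is smaller: the convergent 36/23 is closer to x than 47/30.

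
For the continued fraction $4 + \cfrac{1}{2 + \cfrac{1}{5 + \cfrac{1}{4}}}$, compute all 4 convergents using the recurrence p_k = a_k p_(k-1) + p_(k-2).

Using the convergent recurrence p_i = a_i*p_{i-1} + p_{i-2}, q_i = a_i*q_{i-1} + q_{i-2} with p_{-2}=0, p_{-1}=1, q_{-2}=1, q_{-1}=0:
  i=0: a_0=4, p_0 = 4*1 + 0 = 4, q_0 = 4*0 + 1 = 1.
  i=1: a_1=2, p_1 = 2*4 + 1 = 9, q_1 = 2*1 + 0 = 2.
  i=2: a_2=5, p_2 = 5*9 + 4 = 49, q_2 = 5*2 + 1 = 11.
  i=3: a_3=4, p_3 = 4*49 + 9 = 205, q_3 = 4*11 + 2 = 46.

4/1, 9/2, 49/11, 205/46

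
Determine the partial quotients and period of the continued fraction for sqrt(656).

[25; (1, 1, 1, 1, 2, 1, 1, 1, 1, 50)]

Write x_i = (sqrt(656) + m_i)/d_i with (m_0, d_0) = (0, 1). a_0 = floor(sqrt(656)) = 25, since 25^2 = 625 <= 656 < 676 = 26^2.
Iterate m_{i+1} = d_i*a_i - m_i, d_{i+1} = (656 - m_{i+1}^2)/d_i, a_{i+1} = floor((a_0 + m_{i+1})/d_{i+1}):
  m_1 = 1*25 - 0 = 25, d_1 = (656 - 25^2)/1 = 31/1 = 31, a_1 = floor((25 + 25)/31) = 1.
  m_2 = 31*1 - 25 = 6, d_2 = (656 - 6^2)/31 = 620/31 = 20, a_2 = floor((25 + 6)/20) = 1.
  m_3 = 20*1 - 6 = 14, d_3 = (656 - 14^2)/20 = 460/20 = 23, a_3 = floor((25 + 14)/23) = 1.
  m_4 = 23*1 - 14 = 9, d_4 = (656 - 9^2)/23 = 575/23 = 25, a_4 = floor((25 + 9)/25) = 1.
  m_5 = 25*1 - 9 = 16, d_5 = (656 - 16^2)/25 = 400/25 = 16, a_5 = floor((25 + 16)/16) = 2.
  m_6 = 16*2 - 16 = 16, d_6 = (656 - 16^2)/16 = 400/16 = 25, a_6 = floor((25 + 16)/25) = 1.
  m_7 = 25*1 - 16 = 9, d_7 = (656 - 9^2)/25 = 575/25 = 23, a_7 = floor((25 + 9)/23) = 1.
  m_8 = 23*1 - 9 = 14, d_8 = (656 - 14^2)/23 = 460/23 = 20, a_8 = floor((25 + 14)/20) = 1.
  m_9 = 20*1 - 14 = 6, d_9 = (656 - 6^2)/20 = 620/20 = 31, a_9 = floor((25 + 6)/31) = 1.
  m_10 = 31*1 - 6 = 25, d_10 = (656 - 25^2)/31 = 31/31 = 1, a_10 = floor((25 + 25)/1) = 50.
  m_11 = 1*50 - 25 = 25, d_11 = (656 - 25^2)/1 = 31/1 = 31: (m_11, d_11) = (m_1, d_1) = (25, 31), so from here the quotients repeat a_1, ..., a_10; the period length is 10.
Hence the expansion of sqrt(656) is a_0 = 25 followed by the repeating block 1, 1, 1, 1, 2, 1, 1, 1, 1, 50 (period 10).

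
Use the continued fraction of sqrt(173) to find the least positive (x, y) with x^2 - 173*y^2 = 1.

First expand sqrt(173) as a continued fraction. With x_i = (sqrt(173) + m_i)/d_i and (m_0, d_0) = (0, 1): a_0 = floor(sqrt(173)) = 13, since 13^2 = 169 <= 173 < 196 = 14^2.
Iterate m_{i+1} = d_i*a_i - m_i, d_{i+1} = (173 - m_{i+1}^2)/d_i, a_{i+1} = floor((a_0 + m_{i+1})/d_{i+1}):
  m_1 = 1*13 - 0 = 13, d_1 = (173 - 13^2)/1 = 4/1 = 4, a_1 = floor((13 + 13)/4) = 6.
  m_2 = 4*6 - 13 = 11, d_2 = (173 - 11^2)/4 = 52/4 = 13, a_2 = floor((13 + 11)/13) = 1.
  m_3 = 13*1 - 11 = 2, d_3 = (173 - 2^2)/13 = 169/13 = 13, a_3 = floor((13 + 2)/13) = 1.
  m_4 = 13*1 - 2 = 11, d_4 = (173 - 11^2)/13 = 52/13 = 4, a_4 = floor((13 + 11)/4) = 6.
  m_5 = 4*6 - 11 = 13, d_5 = (173 - 13^2)/4 = 4/4 = 1, a_5 = floor((13 + 13)/1) = 26.
  m_6 = 1*26 - 13 = 13, d_6 = (173 - 13^2)/1 = 4/1 = 4: (m_6, d_6) = (m_1, d_1) = (13, 4), so from here the quotients repeat a_1, ..., a_5; the period length is 5.
So sqrt(173) = [13; (6, 1, 1, 6, 26)] with period length k = 5.
k is odd, so (p_{k-1}, q_{k-1}) only solves x^2 - 173y^2 = -1 and the fundamental solution of x^2 - 173y^2 = 1 is (p_{2k-1}, q_{2k-1}) = (p_9, q_9); compute convergents through index 9, running through the period twice.
Convergents (p_i = a_i*p_{i-1} + p_{i-2}, q_i = a_i*q_{i-1} + q_{i-2} with p_{-2}=0, p_{-1}=1, q_{-2}=1, q_{-1}=0):
  i=0: a_0=13, p_0 = 13*1 + 0 = 13, q_0 = 13*0 + 1 = 1.
  i=1: a_1=6, p_1 = 6*13 + 1 = 79, q_1 = 6*1 + 0 = 6.
  i=2: a_2=1, p_2 = 1*79 + 13 = 92, q_2 = 1*6 + 1 = 7.
  i=3: a_3=1, p_3 = 1*92 + 79 = 171, q_3 = 1*7 + 6 = 13.
  i=4: a_4=6, p_4 = 6*171 + 92 = 1118, q_4 = 6*13 + 7 = 85.
  i=5: a_5=26, p_5 = 26*1118 + 171 = 29239, q_5 = 26*85 + 13 = 2223.
  i=6: a_6=6, p_6 = 6*29239 + 1118 = 176552, q_6 = 6*2223 + 85 = 13423.
  i=7: a_7=1, p_7 = 1*176552 + 29239 = 205791, q_7 = 1*13423 + 2223 = 15646.
  i=8: a_8=1, p_8 = 1*205791 + 176552 = 382343, q_8 = 1*15646 + 13423 = 29069.
  i=9: a_9=6, p_9 = 6*382343 + 205791 = 2499849, q_9 = 6*29069 + 15646 = 190060.
Indeed p_4^2 - 173*q_4^2 = 1249924 - 1249925 = -1, not +1.
Check: 2499849^2 - 173*190060^2 = 6249245022801 - 6249245022800 = 1, so (x, y) = (2499849, 190060) solves the equation, and by the theorem it is the least positive solution.

(x, y) = (2499849, 190060)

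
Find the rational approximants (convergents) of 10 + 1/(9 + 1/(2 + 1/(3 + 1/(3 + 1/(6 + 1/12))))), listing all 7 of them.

Using the convergent recurrence p_i = a_i*p_{i-1} + p_{i-2}, q_i = a_i*q_{i-1} + q_{i-2} with p_{-2}=0, p_{-1}=1, q_{-2}=1, q_{-1}=0:
  i=0: a_0=10, p_0 = 10*1 + 0 = 10, q_0 = 10*0 + 1 = 1.
  i=1: a_1=9, p_1 = 9*10 + 1 = 91, q_1 = 9*1 + 0 = 9.
  i=2: a_2=2, p_2 = 2*91 + 10 = 192, q_2 = 2*9 + 1 = 19.
  i=3: a_3=3, p_3 = 3*192 + 91 = 667, q_3 = 3*19 + 9 = 66.
  i=4: a_4=3, p_4 = 3*667 + 192 = 2193, q_4 = 3*66 + 19 = 217.
  i=5: a_5=6, p_5 = 6*2193 + 667 = 13825, q_5 = 6*217 + 66 = 1368.
  i=6: a_6=12, p_6 = 12*13825 + 2193 = 168093, q_6 = 12*1368 + 217 = 16633.

10/1, 91/9, 192/19, 667/66, 2193/217, 13825/1368, 168093/16633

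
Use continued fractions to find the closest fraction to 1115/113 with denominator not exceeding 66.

Expand x = 1115/113 as a continued fraction with the Euclidean algorithm:
  1115 = 9*113 + 98, so a_0 = 9.
  113 = 1*98 + 15, so a_1 = 1.
  98 = 6*15 + 8, so a_2 = 6.
  15 = 1*8 + 7, so a_3 = 1.
  8 = 1*7 + 1, so a_4 = 1.
  7 = 7*1 + 0, so a_5 = 7.
so x = [9; 1, 6, 1, 1, 7].
Convergents (p_i = a_i*p_{i-1} + p_{i-2}, q_i = a_i*q_{i-1} + q_{i-2} with p_{-2}=0, p_{-1}=1, q_{-2}=1, q_{-1}=0), until the denominator exceeds 66:
  i=0: a_0=9, p_0 = 9*1 + 0 = 9, q_0 = 9*0 + 1 = 1.
  i=1: a_1=1, p_1 = 1*9 + 1 = 10, q_1 = 1*1 + 0 = 1.
  i=2: a_2=6, p_2 = 6*10 + 9 = 69, q_2 = 6*1 + 1 = 7.
  i=3: a_3=1, p_3 = 1*69 + 10 = 79, q_3 = 1*7 + 1 = 8.
  i=4: a_4=1, p_4 = 1*79 + 69 = 148, q_4 = 1*8 + 7 = 15.
  i=5: a_5=7, p_5 = 7*148 + 79 = 1115, q_5 = 7*15 + 8 = 113.
q_5 = 113 > 66, so the last convergent with denominator <= 66 is p_4/q_4 = 148/15.
The closest fraction with denominator <= 66 is either p_4/q_4 or the intermediate fraction (k*p_4 + p_3)/(k*q_4 + q_3) with the largest k >= 1 whose denominator stays <= 66; these approach x as k grows, and every other convergent or intermediate fraction in range is farther away.
Largest k: floor((66 - q_3)/q_4) = floor((66 - 8)/15) = 3.
That gives (3*148 + 79)/(3*15 + 8) = 523/53.
Compare the errors: |x - 148/15| = |1115*15 - 148*113|/(113*15) = 1/1695, and |x - 523/53| = |1115*53 - 523*113|/(113*53) = 4/5989.
Cross-multiplying, 1*5989 = 5989 < 6780 = 4*1695, so 1/1695 is smaller: the convergent 148/15 is closer to x than 523/53.

148/15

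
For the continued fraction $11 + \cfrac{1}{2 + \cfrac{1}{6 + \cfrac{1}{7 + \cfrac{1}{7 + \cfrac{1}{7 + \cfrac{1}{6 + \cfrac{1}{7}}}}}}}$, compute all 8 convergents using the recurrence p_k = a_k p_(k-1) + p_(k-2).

11/1, 23/2, 149/13, 1066/93, 7611/664, 54343/4741, 333669/29110, 2390026/208511

Using the convergent recurrence p_i = a_i*p_{i-1} + p_{i-2}, q_i = a_i*q_{i-1} + q_{i-2} with p_{-2}=0, p_{-1}=1, q_{-2}=1, q_{-1}=0:
  i=0: a_0=11, p_0 = 11*1 + 0 = 11, q_0 = 11*0 + 1 = 1.
  i=1: a_1=2, p_1 = 2*11 + 1 = 23, q_1 = 2*1 + 0 = 2.
  i=2: a_2=6, p_2 = 6*23 + 11 = 149, q_2 = 6*2 + 1 = 13.
  i=3: a_3=7, p_3 = 7*149 + 23 = 1066, q_3 = 7*13 + 2 = 93.
  i=4: a_4=7, p_4 = 7*1066 + 149 = 7611, q_4 = 7*93 + 13 = 664.
  i=5: a_5=7, p_5 = 7*7611 + 1066 = 54343, q_5 = 7*664 + 93 = 4741.
  i=6: a_6=6, p_6 = 6*54343 + 7611 = 333669, q_6 = 6*4741 + 664 = 29110.
  i=7: a_7=7, p_7 = 7*333669 + 54343 = 2390026, q_7 = 7*29110 + 4741 = 208511.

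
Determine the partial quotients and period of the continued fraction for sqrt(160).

Write x_i = (sqrt(160) + m_i)/d_i with (m_0, d_0) = (0, 1). a_0 = floor(sqrt(160)) = 12, since 12^2 = 144 <= 160 < 169 = 13^2.
Iterate m_{i+1} = d_i*a_i - m_i, d_{i+1} = (160 - m_{i+1}^2)/d_i, a_{i+1} = floor((a_0 + m_{i+1})/d_{i+1}):
  m_1 = 1*12 - 0 = 12, d_1 = (160 - 12^2)/1 = 16/1 = 16, a_1 = floor((12 + 12)/16) = 1.
  m_2 = 16*1 - 12 = 4, d_2 = (160 - 4^2)/16 = 144/16 = 9, a_2 = floor((12 + 4)/9) = 1.
  m_3 = 9*1 - 4 = 5, d_3 = (160 - 5^2)/9 = 135/9 = 15, a_3 = floor((12 + 5)/15) = 1.
  m_4 = 15*1 - 5 = 10, d_4 = (160 - 10^2)/15 = 60/15 = 4, a_4 = floor((12 + 10)/4) = 5.
  m_5 = 4*5 - 10 = 10, d_5 = (160 - 10^2)/4 = 60/4 = 15, a_5 = floor((12 + 10)/15) = 1.
  m_6 = 15*1 - 10 = 5, d_6 = (160 - 5^2)/15 = 135/15 = 9, a_6 = floor((12 + 5)/9) = 1.
  m_7 = 9*1 - 5 = 4, d_7 = (160 - 4^2)/9 = 144/9 = 16, a_7 = floor((12 + 4)/16) = 1.
  m_8 = 16*1 - 4 = 12, d_8 = (160 - 12^2)/16 = 16/16 = 1, a_8 = floor((12 + 12)/1) = 24.
  m_9 = 1*24 - 12 = 12, d_9 = (160 - 12^2)/1 = 16/1 = 16: (m_9, d_9) = (m_1, d_1) = (12, 16), so from here the quotients repeat a_1, ..., a_8; the period length is 8.
Hence the expansion of sqrt(160) is a_0 = 12 followed by the repeating block 1, 1, 1, 5, 1, 1, 1, 24 (period 8).

[12; (1, 1, 1, 5, 1, 1, 1, 24)]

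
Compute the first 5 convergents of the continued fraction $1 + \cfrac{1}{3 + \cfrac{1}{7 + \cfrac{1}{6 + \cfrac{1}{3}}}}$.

1/1, 4/3, 29/22, 178/135, 563/427

Using the convergent recurrence p_i = a_i*p_{i-1} + p_{i-2}, q_i = a_i*q_{i-1} + q_{i-2} with p_{-2}=0, p_{-1}=1, q_{-2}=1, q_{-1}=0:
  i=0: a_0=1, p_0 = 1*1 + 0 = 1, q_0 = 1*0 + 1 = 1.
  i=1: a_1=3, p_1 = 3*1 + 1 = 4, q_1 = 3*1 + 0 = 3.
  i=2: a_2=7, p_2 = 7*4 + 1 = 29, q_2 = 7*3 + 1 = 22.
  i=3: a_3=6, p_3 = 6*29 + 4 = 178, q_3 = 6*22 + 3 = 135.
  i=4: a_4=3, p_4 = 3*178 + 29 = 563, q_4 = 3*135 + 22 = 427.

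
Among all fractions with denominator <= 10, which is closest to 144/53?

19/7

Expand x = 144/53 as a continued fraction with the Euclidean algorithm:
  144 = 2*53 + 38, so a_0 = 2.
  53 = 1*38 + 15, so a_1 = 1.
  38 = 2*15 + 8, so a_2 = 2.
  15 = 1*8 + 7, so a_3 = 1.
  8 = 1*7 + 1, so a_4 = 1.
  7 = 7*1 + 0, so a_5 = 7.
so x = [2; 1, 2, 1, 1, 7].
Convergents (p_i = a_i*p_{i-1} + p_{i-2}, q_i = a_i*q_{i-1} + q_{i-2} with p_{-2}=0, p_{-1}=1, q_{-2}=1, q_{-1}=0), until the denominator exceeds 10:
  i=0: a_0=2, p_0 = 2*1 + 0 = 2, q_0 = 2*0 + 1 = 1.
  i=1: a_1=1, p_1 = 1*2 + 1 = 3, q_1 = 1*1 + 0 = 1.
  i=2: a_2=2, p_2 = 2*3 + 2 = 8, q_2 = 2*1 + 1 = 3.
  i=3: a_3=1, p_3 = 1*8 + 3 = 11, q_3 = 1*3 + 1 = 4.
  i=4: a_4=1, p_4 = 1*11 + 8 = 19, q_4 = 1*4 + 3 = 7.
  i=5: a_5=7, p_5 = 7*19 + 11 = 144, q_5 = 7*7 + 4 = 53.
q_5 = 53 > 10, so the last convergent with denominator <= 10 is p_4/q_4 = 19/7.
The closest fraction with denominator <= 10 is either p_4/q_4 or the intermediate fraction (k*p_4 + p_3)/(k*q_4 + q_3) with the largest k >= 1 whose denominator stays <= 10; these approach x as k grows, and every other convergent or intermediate fraction in range is farther away.
Largest k: floor((10 - q_3)/q_4) = floor((10 - 4)/7) = 0.
Since k = 0, no intermediate fraction beyond p_4/q_4 has denominator <= 10, so the convergent 19/7 is the closest (its error is |144*7 - 19*53|/(53*7) = 1/371).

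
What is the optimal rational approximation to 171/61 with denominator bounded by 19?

Expand x = 171/61 as a continued fraction with the Euclidean algorithm:
  171 = 2*61 + 49, so a_0 = 2.
  61 = 1*49 + 12, so a_1 = 1.
  49 = 4*12 + 1, so a_2 = 4.
  12 = 12*1 + 0, so a_3 = 12.
so x = [2; 1, 4, 12].
Convergents (p_i = a_i*p_{i-1} + p_{i-2}, q_i = a_i*q_{i-1} + q_{i-2} with p_{-2}=0, p_{-1}=1, q_{-2}=1, q_{-1}=0), until the denominator exceeds 19:
  i=0: a_0=2, p_0 = 2*1 + 0 = 2, q_0 = 2*0 + 1 = 1.
  i=1: a_1=1, p_1 = 1*2 + 1 = 3, q_1 = 1*1 + 0 = 1.
  i=2: a_2=4, p_2 = 4*3 + 2 = 14, q_2 = 4*1 + 1 = 5.
  i=3: a_3=12, p_3 = 12*14 + 3 = 171, q_3 = 12*5 + 1 = 61.
q_3 = 61 > 19, so the last convergent with denominator <= 19 is p_2/q_2 = 14/5.
The closest fraction with denominator <= 19 is either p_2/q_2 or the intermediate fraction (k*p_2 + p_1)/(k*q_2 + q_1) with the largest k >= 1 whose denominator stays <= 19; these approach x as k grows, and every other convergent or intermediate fraction in range is farther away.
Largest k: floor((19 - q_1)/q_2) = floor((19 - 1)/5) = 3.
That gives (3*14 + 3)/(3*5 + 1) = 45/16.
Compare the errors: |x - 14/5| = |171*5 - 14*61|/(61*5) = 1/305, and |x - 45/16| = |171*16 - 45*61|/(61*16) = 9/976.
Cross-multiplying, 1*976 = 976 < 2745 = 9*305, so 1/305 is smaller: the convergent 14/5 is closer to x than 45/16.

14/5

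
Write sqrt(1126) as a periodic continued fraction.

[33; (1, 1, 3, 1, 32, 1, 3, 1, 1, 66)]

Write x_i = (sqrt(1126) + m_i)/d_i with (m_0, d_0) = (0, 1). a_0 = floor(sqrt(1126)) = 33, since 33^2 = 1089 <= 1126 < 1156 = 34^2.
Iterate m_{i+1} = d_i*a_i - m_i, d_{i+1} = (1126 - m_{i+1}^2)/d_i, a_{i+1} = floor((a_0 + m_{i+1})/d_{i+1}):
  m_1 = 1*33 - 0 = 33, d_1 = (1126 - 33^2)/1 = 37/1 = 37, a_1 = floor((33 + 33)/37) = 1.
  m_2 = 37*1 - 33 = 4, d_2 = (1126 - 4^2)/37 = 1110/37 = 30, a_2 = floor((33 + 4)/30) = 1.
  m_3 = 30*1 - 4 = 26, d_3 = (1126 - 26^2)/30 = 450/30 = 15, a_3 = floor((33 + 26)/15) = 3.
  m_4 = 15*3 - 26 = 19, d_4 = (1126 - 19^2)/15 = 765/15 = 51, a_4 = floor((33 + 19)/51) = 1.
  m_5 = 51*1 - 19 = 32, d_5 = (1126 - 32^2)/51 = 102/51 = 2, a_5 = floor((33 + 32)/2) = 32.
  m_6 = 2*32 - 32 = 32, d_6 = (1126 - 32^2)/2 = 102/2 = 51, a_6 = floor((33 + 32)/51) = 1.
  m_7 = 51*1 - 32 = 19, d_7 = (1126 - 19^2)/51 = 765/51 = 15, a_7 = floor((33 + 19)/15) = 3.
  m_8 = 15*3 - 19 = 26, d_8 = (1126 - 26^2)/15 = 450/15 = 30, a_8 = floor((33 + 26)/30) = 1.
  m_9 = 30*1 - 26 = 4, d_9 = (1126 - 4^2)/30 = 1110/30 = 37, a_9 = floor((33 + 4)/37) = 1.
  m_10 = 37*1 - 4 = 33, d_10 = (1126 - 33^2)/37 = 37/37 = 1, a_10 = floor((33 + 33)/1) = 66.
  m_11 = 1*66 - 33 = 33, d_11 = (1126 - 33^2)/1 = 37/1 = 37: (m_11, d_11) = (m_1, d_1) = (33, 37), so from here the quotients repeat a_1, ..., a_10; the period length is 10.
Hence the expansion of sqrt(1126) is a_0 = 33 followed by the repeating block 1, 1, 3, 1, 32, 1, 3, 1, 1, 66 (period 10).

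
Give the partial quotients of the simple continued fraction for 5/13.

[0; 2, 1, 1, 2]

Run the Euclidean algorithm on 5 and 13; the successive quotients are the partial quotients a_0, a_1, ... (each step inverts the fractional part left over by the previous one):
  5 = 0*13 + 5, so a_0 = 0.
  13 = 2*5 + 3, so a_1 = 2.
  5 = 1*3 + 2, so a_2 = 1.
  3 = 1*2 + 1, so a_3 = 1.
  2 = 2*1 + 0, so a_4 = 2.
The remainder reaches 0 after 5 divisions, so the expansion has 5 partial quotients, read off in order.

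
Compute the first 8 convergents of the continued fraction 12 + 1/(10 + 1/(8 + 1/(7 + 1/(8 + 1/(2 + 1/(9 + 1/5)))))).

12/1, 121/10, 980/81, 6981/577, 56828/4697, 120637/9971, 1142561/94436, 5833442/482151

Using the convergent recurrence p_i = a_i*p_{i-1} + p_{i-2}, q_i = a_i*q_{i-1} + q_{i-2} with p_{-2}=0, p_{-1}=1, q_{-2}=1, q_{-1}=0:
  i=0: a_0=12, p_0 = 12*1 + 0 = 12, q_0 = 12*0 + 1 = 1.
  i=1: a_1=10, p_1 = 10*12 + 1 = 121, q_1 = 10*1 + 0 = 10.
  i=2: a_2=8, p_2 = 8*121 + 12 = 980, q_2 = 8*10 + 1 = 81.
  i=3: a_3=7, p_3 = 7*980 + 121 = 6981, q_3 = 7*81 + 10 = 577.
  i=4: a_4=8, p_4 = 8*6981 + 980 = 56828, q_4 = 8*577 + 81 = 4697.
  i=5: a_5=2, p_5 = 2*56828 + 6981 = 120637, q_5 = 2*4697 + 577 = 9971.
  i=6: a_6=9, p_6 = 9*120637 + 56828 = 1142561, q_6 = 9*9971 + 4697 = 94436.
  i=7: a_7=5, p_7 = 5*1142561 + 120637 = 5833442, q_7 = 5*94436 + 9971 = 482151.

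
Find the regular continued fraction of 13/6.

[2; 6]

Run the Euclidean algorithm on 13 and 6; the successive quotients are the partial quotients a_0, a_1, ... (each step inverts the fractional part left over by the previous one):
  13 = 2*6 + 1, so a_0 = 2.
  6 = 6*1 + 0, so a_1 = 6.
The remainder reaches 0 after 2 divisions, so the expansion has 2 partial quotients, read off in order.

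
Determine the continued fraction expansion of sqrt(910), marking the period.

[30; (6, 60)]

Write x_i = (sqrt(910) + m_i)/d_i with (m_0, d_0) = (0, 1). a_0 = floor(sqrt(910)) = 30, since 30^2 = 900 <= 910 < 961 = 31^2.
Iterate m_{i+1} = d_i*a_i - m_i, d_{i+1} = (910 - m_{i+1}^2)/d_i, a_{i+1} = floor((a_0 + m_{i+1})/d_{i+1}):
  m_1 = 1*30 - 0 = 30, d_1 = (910 - 30^2)/1 = 10/1 = 10, a_1 = floor((30 + 30)/10) = 6.
  m_2 = 10*6 - 30 = 30, d_2 = (910 - 30^2)/10 = 10/10 = 1, a_2 = floor((30 + 30)/1) = 60.
  m_3 = 1*60 - 30 = 30, d_3 = (910 - 30^2)/1 = 10/1 = 10: (m_3, d_3) = (m_1, d_1) = (30, 10), so from here the quotients repeat a_1, a_2; the period length is 2.
Hence the expansion of sqrt(910) is a_0 = 30 followed by the repeating block 6, 60 (period 2).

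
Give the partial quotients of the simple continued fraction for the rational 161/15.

Run the Euclidean algorithm on 161 and 15; the successive quotients are the partial quotients a_0, a_1, ... (each step inverts the fractional part left over by the previous one):
  161 = 10*15 + 11, so a_0 = 10.
  15 = 1*11 + 4, so a_1 = 1.
  11 = 2*4 + 3, so a_2 = 2.
  4 = 1*3 + 1, so a_3 = 1.
  3 = 3*1 + 0, so a_4 = 3.
The remainder reaches 0 after 5 divisions, so the expansion has 5 partial quotients, read off in order.

[10; 1, 2, 1, 3]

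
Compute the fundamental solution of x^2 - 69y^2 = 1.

(x, y) = (7775, 936)

First expand sqrt(69) as a continued fraction. With x_i = (sqrt(69) + m_i)/d_i and (m_0, d_0) = (0, 1): a_0 = floor(sqrt(69)) = 8, since 8^2 = 64 <= 69 < 81 = 9^2.
Iterate m_{i+1} = d_i*a_i - m_i, d_{i+1} = (69 - m_{i+1}^2)/d_i, a_{i+1} = floor((a_0 + m_{i+1})/d_{i+1}):
  m_1 = 1*8 - 0 = 8, d_1 = (69 - 8^2)/1 = 5/1 = 5, a_1 = floor((8 + 8)/5) = 3.
  m_2 = 5*3 - 8 = 7, d_2 = (69 - 7^2)/5 = 20/5 = 4, a_2 = floor((8 + 7)/4) = 3.
  m_3 = 4*3 - 7 = 5, d_3 = (69 - 5^2)/4 = 44/4 = 11, a_3 = floor((8 + 5)/11) = 1.
  m_4 = 11*1 - 5 = 6, d_4 = (69 - 6^2)/11 = 33/11 = 3, a_4 = floor((8 + 6)/3) = 4.
  m_5 = 3*4 - 6 = 6, d_5 = (69 - 6^2)/3 = 33/3 = 11, a_5 = floor((8 + 6)/11) = 1.
  m_6 = 11*1 - 6 = 5, d_6 = (69 - 5^2)/11 = 44/11 = 4, a_6 = floor((8 + 5)/4) = 3.
  m_7 = 4*3 - 5 = 7, d_7 = (69 - 7^2)/4 = 20/4 = 5, a_7 = floor((8 + 7)/5) = 3.
  m_8 = 5*3 - 7 = 8, d_8 = (69 - 8^2)/5 = 5/5 = 1, a_8 = floor((8 + 8)/1) = 16.
  m_9 = 1*16 - 8 = 8, d_9 = (69 - 8^2)/1 = 5/1 = 5: (m_9, d_9) = (m_1, d_1) = (8, 5), so from here the quotients repeat a_1, ..., a_8; the period length is 8.
So sqrt(69) = [8; (3, 3, 1, 4, 1, 3, 3, 16)] with period length k = 8.
k is even, so the fundamental solution of x^2 - 69y^2 = 1 is (p_{k-1}, q_{k-1}) = (p_7, q_7); compute convergents through index 7.
Convergents (p_i = a_i*p_{i-1} + p_{i-2}, q_i = a_i*q_{i-1} + q_{i-2} with p_{-2}=0, p_{-1}=1, q_{-2}=1, q_{-1}=0):
  i=0: a_0=8, p_0 = 8*1 + 0 = 8, q_0 = 8*0 + 1 = 1.
  i=1: a_1=3, p_1 = 3*8 + 1 = 25, q_1 = 3*1 + 0 = 3.
  i=2: a_2=3, p_2 = 3*25 + 8 = 83, q_2 = 3*3 + 1 = 10.
  i=3: a_3=1, p_3 = 1*83 + 25 = 108, q_3 = 1*10 + 3 = 13.
  i=4: a_4=4, p_4 = 4*108 + 83 = 515, q_4 = 4*13 + 10 = 62.
  i=5: a_5=1, p_5 = 1*515 + 108 = 623, q_5 = 1*62 + 13 = 75.
  i=6: a_6=3, p_6 = 3*623 + 515 = 2384, q_6 = 3*75 + 62 = 287.
  i=7: a_7=3, p_7 = 3*2384 + 623 = 7775, q_7 = 3*287 + 75 = 936.
Check: 7775^2 - 69*936^2 = 60450625 - 60450624 = 1, so (x, y) = (7775, 936) solves the equation, and by the theorem it is the least positive solution.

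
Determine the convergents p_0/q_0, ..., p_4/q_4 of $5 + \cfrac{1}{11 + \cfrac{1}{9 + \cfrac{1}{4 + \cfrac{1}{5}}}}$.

Using the convergent recurrence p_i = a_i*p_{i-1} + p_{i-2}, q_i = a_i*q_{i-1} + q_{i-2} with p_{-2}=0, p_{-1}=1, q_{-2}=1, q_{-1}=0:
  i=0: a_0=5, p_0 = 5*1 + 0 = 5, q_0 = 5*0 + 1 = 1.
  i=1: a_1=11, p_1 = 11*5 + 1 = 56, q_1 = 11*1 + 0 = 11.
  i=2: a_2=9, p_2 = 9*56 + 5 = 509, q_2 = 9*11 + 1 = 100.
  i=3: a_3=4, p_3 = 4*509 + 56 = 2092, q_3 = 4*100 + 11 = 411.
  i=4: a_4=5, p_4 = 5*2092 + 509 = 10969, q_4 = 5*411 + 100 = 2155.

5/1, 56/11, 509/100, 2092/411, 10969/2155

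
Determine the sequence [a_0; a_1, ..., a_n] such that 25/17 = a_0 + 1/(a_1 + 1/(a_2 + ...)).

[1; 2, 8]

Run the Euclidean algorithm on 25 and 17; the successive quotients are the partial quotients a_0, a_1, ... (each step inverts the fractional part left over by the previous one):
  25 = 1*17 + 8, so a_0 = 1.
  17 = 2*8 + 1, so a_1 = 2.
  8 = 8*1 + 0, so a_2 = 8.
The remainder reaches 0 after 3 divisions, so the expansion has 3 partial quotients, read off in order.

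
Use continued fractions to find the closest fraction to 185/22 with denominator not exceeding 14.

101/12

Expand x = 185/22 as a continued fraction with the Euclidean algorithm:
  185 = 8*22 + 9, so a_0 = 8.
  22 = 2*9 + 4, so a_1 = 2.
  9 = 2*4 + 1, so a_2 = 2.
  4 = 4*1 + 0, so a_3 = 4.
so x = [8; 2, 2, 4].
Convergents (p_i = a_i*p_{i-1} + p_{i-2}, q_i = a_i*q_{i-1} + q_{i-2} with p_{-2}=0, p_{-1}=1, q_{-2}=1, q_{-1}=0), until the denominator exceeds 14:
  i=0: a_0=8, p_0 = 8*1 + 0 = 8, q_0 = 8*0 + 1 = 1.
  i=1: a_1=2, p_1 = 2*8 + 1 = 17, q_1 = 2*1 + 0 = 2.
  i=2: a_2=2, p_2 = 2*17 + 8 = 42, q_2 = 2*2 + 1 = 5.
  i=3: a_3=4, p_3 = 4*42 + 17 = 185, q_3 = 4*5 + 2 = 22.
q_3 = 22 > 14, so the last convergent with denominator <= 14 is p_2/q_2 = 42/5.
The closest fraction with denominator <= 14 is either p_2/q_2 or the intermediate fraction (k*p_2 + p_1)/(k*q_2 + q_1) with the largest k >= 1 whose denominator stays <= 14; these approach x as k grows, and every other convergent or intermediate fraction in range is farther away.
Largest k: floor((14 - q_1)/q_2) = floor((14 - 2)/5) = 2.
That gives (2*42 + 17)/(2*5 + 2) = 101/12.
Compare the errors: |x - 42/5| = |185*5 - 42*22|/(22*5) = 1/110, and |x - 101/12| = |185*12 - 101*22|/(22*12) = 2/264.
Cross-multiplying, 2*110 = 220 < 264 = 1*264, so 2/264 is smaller: the intermediate fraction 101/12 is closer to x than 42/5.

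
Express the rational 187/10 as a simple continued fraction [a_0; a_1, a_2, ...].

[18; 1, 2, 3]

Run the Euclidean algorithm on 187 and 10; the successive quotients are the partial quotients a_0, a_1, ... (each step inverts the fractional part left over by the previous one):
  187 = 18*10 + 7, so a_0 = 18.
  10 = 1*7 + 3, so a_1 = 1.
  7 = 2*3 + 1, so a_2 = 2.
  3 = 3*1 + 0, so a_3 = 3.
The remainder reaches 0 after 4 divisions, so the expansion has 4 partial quotients, read off in order.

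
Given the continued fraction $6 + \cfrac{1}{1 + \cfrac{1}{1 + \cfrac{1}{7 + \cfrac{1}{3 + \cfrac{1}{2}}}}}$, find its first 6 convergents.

6/1, 7/1, 13/2, 98/15, 307/47, 712/109

Using the convergent recurrence p_i = a_i*p_{i-1} + p_{i-2}, q_i = a_i*q_{i-1} + q_{i-2} with p_{-2}=0, p_{-1}=1, q_{-2}=1, q_{-1}=0:
  i=0: a_0=6, p_0 = 6*1 + 0 = 6, q_0 = 6*0 + 1 = 1.
  i=1: a_1=1, p_1 = 1*6 + 1 = 7, q_1 = 1*1 + 0 = 1.
  i=2: a_2=1, p_2 = 1*7 + 6 = 13, q_2 = 1*1 + 1 = 2.
  i=3: a_3=7, p_3 = 7*13 + 7 = 98, q_3 = 7*2 + 1 = 15.
  i=4: a_4=3, p_4 = 3*98 + 13 = 307, q_4 = 3*15 + 2 = 47.
  i=5: a_5=2, p_5 = 2*307 + 98 = 712, q_5 = 2*47 + 15 = 109.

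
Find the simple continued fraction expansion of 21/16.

Run the Euclidean algorithm on 21 and 16; the successive quotients are the partial quotients a_0, a_1, ... (each step inverts the fractional part left over by the previous one):
  21 = 1*16 + 5, so a_0 = 1.
  16 = 3*5 + 1, so a_1 = 3.
  5 = 5*1 + 0, so a_2 = 5.
The remainder reaches 0 after 3 divisions, so the expansion has 3 partial quotients, read off in order.

[1; 3, 5]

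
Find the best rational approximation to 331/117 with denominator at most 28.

65/23

Expand x = 331/117 as a continued fraction with the Euclidean algorithm:
  331 = 2*117 + 97, so a_0 = 2.
  117 = 1*97 + 20, so a_1 = 1.
  97 = 4*20 + 17, so a_2 = 4.
  20 = 1*17 + 3, so a_3 = 1.
  17 = 5*3 + 2, so a_4 = 5.
  3 = 1*2 + 1, so a_5 = 1.
  2 = 2*1 + 0, so a_6 = 2.
so x = [2; 1, 4, 1, 5, 1, 2].
Convergents (p_i = a_i*p_{i-1} + p_{i-2}, q_i = a_i*q_{i-1} + q_{i-2} with p_{-2}=0, p_{-1}=1, q_{-2}=1, q_{-1}=0), until the denominator exceeds 28:
  i=0: a_0=2, p_0 = 2*1 + 0 = 2, q_0 = 2*0 + 1 = 1.
  i=1: a_1=1, p_1 = 1*2 + 1 = 3, q_1 = 1*1 + 0 = 1.
  i=2: a_2=4, p_2 = 4*3 + 2 = 14, q_2 = 4*1 + 1 = 5.
  i=3: a_3=1, p_3 = 1*14 + 3 = 17, q_3 = 1*5 + 1 = 6.
  i=4: a_4=5, p_4 = 5*17 + 14 = 99, q_4 = 5*6 + 5 = 35.
q_4 = 35 > 28, so the last convergent with denominator <= 28 is p_3/q_3 = 17/6.
The closest fraction with denominator <= 28 is either p_3/q_3 or the intermediate fraction (k*p_3 + p_2)/(k*q_3 + q_2) with the largest k >= 1 whose denominator stays <= 28; these approach x as k grows, and every other convergent or intermediate fraction in range is farther away.
Largest k: floor((28 - q_2)/q_3) = floor((28 - 5)/6) = 3.
That gives (3*17 + 14)/(3*6 + 5) = 65/23.
Compare the errors: |x - 17/6| = |331*6 - 17*117|/(117*6) = 3/702, and |x - 65/23| = |331*23 - 65*117|/(117*23) = 8/2691.
Cross-multiplying, 8*702 = 5616 < 8073 = 3*2691, so 8/2691 is smaller: the intermediate fraction 65/23 is closer to x than 17/6.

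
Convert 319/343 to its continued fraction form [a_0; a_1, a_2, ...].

Run the Euclidean algorithm on 319 and 343; the successive quotients are the partial quotients a_0, a_1, ... (each step inverts the fractional part left over by the previous one):
  319 = 0*343 + 319, so a_0 = 0.
  343 = 1*319 + 24, so a_1 = 1.
  319 = 13*24 + 7, so a_2 = 13.
  24 = 3*7 + 3, so a_3 = 3.
  7 = 2*3 + 1, so a_4 = 2.
  3 = 3*1 + 0, so a_5 = 3.
The remainder reaches 0 after 6 divisions, so the expansion has 6 partial quotients, read off in order.

[0; 1, 13, 3, 2, 3]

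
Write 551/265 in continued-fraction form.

[2; 12, 1, 1, 1, 1, 1, 2]

Run the Euclidean algorithm on 551 and 265; the successive quotients are the partial quotients a_0, a_1, ... (each step inverts the fractional part left over by the previous one):
  551 = 2*265 + 21, so a_0 = 2.
  265 = 12*21 + 13, so a_1 = 12.
  21 = 1*13 + 8, so a_2 = 1.
  13 = 1*8 + 5, so a_3 = 1.
  8 = 1*5 + 3, so a_4 = 1.
  5 = 1*3 + 2, so a_5 = 1.
  3 = 1*2 + 1, so a_6 = 1.
  2 = 2*1 + 0, so a_7 = 2.
The remainder reaches 0 after 8 divisions, so the expansion has 8 partial quotients, read off in order.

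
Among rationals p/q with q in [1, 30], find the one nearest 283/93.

70/23

Expand x = 283/93 as a continued fraction with the Euclidean algorithm:
  283 = 3*93 + 4, so a_0 = 3.
  93 = 23*4 + 1, so a_1 = 23.
  4 = 4*1 + 0, so a_2 = 4.
so x = [3; 23, 4].
Convergents (p_i = a_i*p_{i-1} + p_{i-2}, q_i = a_i*q_{i-1} + q_{i-2} with p_{-2}=0, p_{-1}=1, q_{-2}=1, q_{-1}=0), until the denominator exceeds 30:
  i=0: a_0=3, p_0 = 3*1 + 0 = 3, q_0 = 3*0 + 1 = 1.
  i=1: a_1=23, p_1 = 23*3 + 1 = 70, q_1 = 23*1 + 0 = 23.
  i=2: a_2=4, p_2 = 4*70 + 3 = 283, q_2 = 4*23 + 1 = 93.
q_2 = 93 > 30, so the last convergent with denominator <= 30 is p_1/q_1 = 70/23.
The closest fraction with denominator <= 30 is either p_1/q_1 or the intermediate fraction (k*p_1 + p_0)/(k*q_1 + q_0) with the largest k >= 1 whose denominator stays <= 30; these approach x as k grows, and every other convergent or intermediate fraction in range is farther away.
Largest k: floor((30 - q_0)/q_1) = floor((30 - 1)/23) = 1.
That gives (1*70 + 3)/(1*23 + 1) = 73/24.
Compare the errors: |x - 70/23| = |283*23 - 70*93|/(93*23) = 1/2139, and |x - 73/24| = |283*24 - 73*93|/(93*24) = 3/2232.
Cross-multiplying, 1*2232 = 2232 < 6417 = 3*2139, so 1/2139 is smaller: the convergent 70/23 is closer to x than 73/24.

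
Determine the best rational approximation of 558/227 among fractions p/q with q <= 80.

Expand x = 558/227 as a continued fraction with the Euclidean algorithm:
  558 = 2*227 + 104, so a_0 = 2.
  227 = 2*104 + 19, so a_1 = 2.
  104 = 5*19 + 9, so a_2 = 5.
  19 = 2*9 + 1, so a_3 = 2.
  9 = 9*1 + 0, so a_4 = 9.
so x = [2; 2, 5, 2, 9].
Convergents (p_i = a_i*p_{i-1} + p_{i-2}, q_i = a_i*q_{i-1} + q_{i-2} with p_{-2}=0, p_{-1}=1, q_{-2}=1, q_{-1}=0), until the denominator exceeds 80:
  i=0: a_0=2, p_0 = 2*1 + 0 = 2, q_0 = 2*0 + 1 = 1.
  i=1: a_1=2, p_1 = 2*2 + 1 = 5, q_1 = 2*1 + 0 = 2.
  i=2: a_2=5, p_2 = 5*5 + 2 = 27, q_2 = 5*2 + 1 = 11.
  i=3: a_3=2, p_3 = 2*27 + 5 = 59, q_3 = 2*11 + 2 = 24.
  i=4: a_4=9, p_4 = 9*59 + 27 = 558, q_4 = 9*24 + 11 = 227.
q_4 = 227 > 80, so the last convergent with denominator <= 80 is p_3/q_3 = 59/24.
The closest fraction with denominator <= 80 is either p_3/q_3 or the intermediate fraction (k*p_3 + p_2)/(k*q_3 + q_2) with the largest k >= 1 whose denominator stays <= 80; these approach x as k grows, and every other convergent or intermediate fraction in range is farther away.
Largest k: floor((80 - q_2)/q_3) = floor((80 - 11)/24) = 2.
That gives (2*59 + 27)/(2*24 + 11) = 145/59.
Compare the errors: |x - 59/24| = |558*24 - 59*227|/(227*24) = 1/5448, and |x - 145/59| = |558*59 - 145*227|/(227*59) = 7/13393.
Cross-multiplying, 1*13393 = 13393 < 38136 = 7*5448, so 1/5448 is smaller: the convergent 59/24 is closer to x than 145/59.

59/24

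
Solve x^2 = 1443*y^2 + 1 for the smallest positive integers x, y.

First expand sqrt(1443) as a continued fraction. With x_i = (sqrt(1443) + m_i)/d_i and (m_0, d_0) = (0, 1): a_0 = floor(sqrt(1443)) = 37, since 37^2 = 1369 <= 1443 < 1444 = 38^2.
Iterate m_{i+1} = d_i*a_i - m_i, d_{i+1} = (1443 - m_{i+1}^2)/d_i, a_{i+1} = floor((a_0 + m_{i+1})/d_{i+1}):
  m_1 = 1*37 - 0 = 37, d_1 = (1443 - 37^2)/1 = 74/1 = 74, a_1 = floor((37 + 37)/74) = 1.
  m_2 = 74*1 - 37 = 37, d_2 = (1443 - 37^2)/74 = 74/74 = 1, a_2 = floor((37 + 37)/1) = 74.
  m_3 = 1*74 - 37 = 37, d_3 = (1443 - 37^2)/1 = 74/1 = 74: (m_3, d_3) = (m_1, d_1) = (37, 74), so from here the quotients repeat a_1, a_2; the period length is 2.
So sqrt(1443) = [37; (1, 74)] with period length k = 2.
k is even, so the fundamental solution of x^2 - 1443y^2 = 1 is (p_{k-1}, q_{k-1}) = (p_1, q_1); compute convergents through index 1.
Convergents (p_i = a_i*p_{i-1} + p_{i-2}, q_i = a_i*q_{i-1} + q_{i-2} with p_{-2}=0, p_{-1}=1, q_{-2}=1, q_{-1}=0):
  i=0: a_0=37, p_0 = 37*1 + 0 = 37, q_0 = 37*0 + 1 = 1.
  i=1: a_1=1, p_1 = 1*37 + 1 = 38, q_1 = 1*1 + 0 = 1.
Check: 38^2 - 1443*1^2 = 1444 - 1443 = 1, so (x, y) = (38, 1) solves the equation, and by the theorem it is the least positive solution.

(x, y) = (38, 1)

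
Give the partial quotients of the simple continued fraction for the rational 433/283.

Run the Euclidean algorithm on 433 and 283; the successive quotients are the partial quotients a_0, a_1, ... (each step inverts the fractional part left over by the previous one):
  433 = 1*283 + 150, so a_0 = 1.
  283 = 1*150 + 133, so a_1 = 1.
  150 = 1*133 + 17, so a_2 = 1.
  133 = 7*17 + 14, so a_3 = 7.
  17 = 1*14 + 3, so a_4 = 1.
  14 = 4*3 + 2, so a_5 = 4.
  3 = 1*2 + 1, so a_6 = 1.
  2 = 2*1 + 0, so a_7 = 2.
The remainder reaches 0 after 8 divisions, so the expansion has 8 partial quotients, read off in order.

[1; 1, 1, 7, 1, 4, 1, 2]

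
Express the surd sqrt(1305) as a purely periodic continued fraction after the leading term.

[36; (8, 72)]

Write x_i = (sqrt(1305) + m_i)/d_i with (m_0, d_0) = (0, 1). a_0 = floor(sqrt(1305)) = 36, since 36^2 = 1296 <= 1305 < 1369 = 37^2.
Iterate m_{i+1} = d_i*a_i - m_i, d_{i+1} = (1305 - m_{i+1}^2)/d_i, a_{i+1} = floor((a_0 + m_{i+1})/d_{i+1}):
  m_1 = 1*36 - 0 = 36, d_1 = (1305 - 36^2)/1 = 9/1 = 9, a_1 = floor((36 + 36)/9) = 8.
  m_2 = 9*8 - 36 = 36, d_2 = (1305 - 36^2)/9 = 9/9 = 1, a_2 = floor((36 + 36)/1) = 72.
  m_3 = 1*72 - 36 = 36, d_3 = (1305 - 36^2)/1 = 9/1 = 9: (m_3, d_3) = (m_1, d_1) = (36, 9), so from here the quotients repeat a_1, a_2; the period length is 2.
Hence the expansion of sqrt(1305) is a_0 = 36 followed by the repeating block 8, 72 (period 2).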